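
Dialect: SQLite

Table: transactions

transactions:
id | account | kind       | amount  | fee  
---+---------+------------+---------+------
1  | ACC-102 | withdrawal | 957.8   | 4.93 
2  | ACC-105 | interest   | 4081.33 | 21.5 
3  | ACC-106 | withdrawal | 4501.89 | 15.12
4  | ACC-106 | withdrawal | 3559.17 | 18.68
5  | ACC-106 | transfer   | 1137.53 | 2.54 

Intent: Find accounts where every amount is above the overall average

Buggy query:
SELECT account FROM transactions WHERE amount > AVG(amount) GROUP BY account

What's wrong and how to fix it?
Bug: AVG() is an aggregate; it can't sit directly in WHERE

Fix: Use a subquery for AVG and a HAVING MIN(...) filter so the condition holds for every row in the group

Corrected query:
SELECT account FROM transactions GROUP BY account HAVING MIN(amount) > (SELECT AVG(amount) FROM transactions)

Result:
account
-------
ACC-105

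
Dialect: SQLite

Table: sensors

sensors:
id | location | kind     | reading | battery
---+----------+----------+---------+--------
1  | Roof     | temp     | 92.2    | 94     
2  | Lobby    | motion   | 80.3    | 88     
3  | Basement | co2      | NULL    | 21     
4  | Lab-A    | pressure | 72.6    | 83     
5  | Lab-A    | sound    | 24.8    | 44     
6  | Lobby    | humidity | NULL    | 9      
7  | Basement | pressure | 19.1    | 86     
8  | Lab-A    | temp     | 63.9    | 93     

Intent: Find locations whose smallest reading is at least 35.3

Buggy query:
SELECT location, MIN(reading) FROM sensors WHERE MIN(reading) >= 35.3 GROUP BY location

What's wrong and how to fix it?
Bug: MIN() in WHERE is a misuse of aggregate

Fix: Replace WHERE with HAVING after the GROUP BY

Corrected query:
SELECT location, MIN(reading) FROM sensors GROUP BY location HAVING MIN(reading) >= 35.3

Result:
location | MIN(reading)
---------+-------------
Lobby    | 80.3        
Roof     | 92.2        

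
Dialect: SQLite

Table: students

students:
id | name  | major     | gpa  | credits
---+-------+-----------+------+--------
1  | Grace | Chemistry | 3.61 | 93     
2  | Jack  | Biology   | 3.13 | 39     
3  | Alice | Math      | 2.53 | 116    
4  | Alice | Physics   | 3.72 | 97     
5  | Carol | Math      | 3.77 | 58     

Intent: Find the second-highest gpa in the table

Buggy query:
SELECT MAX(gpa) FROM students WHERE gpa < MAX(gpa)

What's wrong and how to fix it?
Bug: The inner MAX is an aggregate inside WHERE, which is not allowed

Fix: Put the inner MAX in a scalar subquery

Corrected query:
SELECT MAX(gpa) FROM students WHERE gpa < (SELECT MAX(gpa) FROM students)

Result:
MAX(gpa)
--------
3.72    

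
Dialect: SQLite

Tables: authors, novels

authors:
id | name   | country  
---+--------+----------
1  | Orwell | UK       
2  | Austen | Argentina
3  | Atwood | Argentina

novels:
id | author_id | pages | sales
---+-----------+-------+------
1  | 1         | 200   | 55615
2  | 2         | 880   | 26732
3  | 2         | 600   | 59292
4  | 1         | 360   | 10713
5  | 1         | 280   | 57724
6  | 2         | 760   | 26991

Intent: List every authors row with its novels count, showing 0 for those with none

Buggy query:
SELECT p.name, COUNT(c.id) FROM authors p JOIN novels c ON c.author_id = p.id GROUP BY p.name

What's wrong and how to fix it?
Bug: An inner join excludes parents with zero children

Fix: Switch to LEFT JOIN to retain unmatched parent rows

Corrected query:
SELECT p.name, COUNT(c.id) FROM authors p LEFT JOIN novels c ON c.author_id = p.id GROUP BY p.name

Result:
name   | COUNT(c.id)
-------+------------
Atwood | 0          
Austen | 3          
Orwell | 3          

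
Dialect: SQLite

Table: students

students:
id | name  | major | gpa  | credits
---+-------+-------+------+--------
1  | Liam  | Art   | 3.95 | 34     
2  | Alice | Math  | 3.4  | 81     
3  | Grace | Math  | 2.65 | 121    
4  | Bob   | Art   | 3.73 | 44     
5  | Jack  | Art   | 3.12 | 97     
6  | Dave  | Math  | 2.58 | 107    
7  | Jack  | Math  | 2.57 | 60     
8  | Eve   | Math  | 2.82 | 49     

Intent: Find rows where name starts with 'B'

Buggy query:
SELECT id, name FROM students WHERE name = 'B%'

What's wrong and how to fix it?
Bug: Wildcards only work with LIKE; '=' treats '%' as a literal character

Fix: Replace '=' with LIKE so 'B%' is treated as a pattern

Corrected query:
SELECT id, name FROM students WHERE name LIKE 'B%'

Result:
id | name
---+-----
4  | Bob 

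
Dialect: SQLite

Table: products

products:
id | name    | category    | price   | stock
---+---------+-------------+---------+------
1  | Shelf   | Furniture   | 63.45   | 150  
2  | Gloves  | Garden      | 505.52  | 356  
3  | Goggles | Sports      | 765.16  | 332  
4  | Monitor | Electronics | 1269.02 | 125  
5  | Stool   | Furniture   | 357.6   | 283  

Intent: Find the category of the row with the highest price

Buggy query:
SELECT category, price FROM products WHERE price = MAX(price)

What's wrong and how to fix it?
Bug: MAX(price) is an aggregate and cannot be used directly in WHERE

Fix: Use a subquery: WHERE price = (SELECT MAX(price) FROM products)

Corrected query:
SELECT category, price FROM products WHERE price = (SELECT MAX(price) FROM products)

Result:
category    | price  
------------+--------
Electronics | 1269.02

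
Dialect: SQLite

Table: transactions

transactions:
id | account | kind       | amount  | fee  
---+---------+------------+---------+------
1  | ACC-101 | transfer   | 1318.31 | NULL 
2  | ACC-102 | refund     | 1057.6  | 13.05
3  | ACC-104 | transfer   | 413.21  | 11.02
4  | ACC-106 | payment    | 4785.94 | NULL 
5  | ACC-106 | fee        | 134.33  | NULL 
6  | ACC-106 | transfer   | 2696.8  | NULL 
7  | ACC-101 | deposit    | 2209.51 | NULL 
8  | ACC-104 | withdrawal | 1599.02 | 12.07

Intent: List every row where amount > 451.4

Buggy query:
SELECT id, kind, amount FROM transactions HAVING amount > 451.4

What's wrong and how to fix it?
Bug: This is a non-aggregate query (no GROUP BY, no aggregates), so in SQLite the HAVING clause is invalid here; a row-level condition belongs in WHERE

Fix: Use WHERE for row-level filtering

Corrected query:
SELECT id, kind, amount FROM transactions WHERE amount > 451.4

Result:
id | kind       | amount 
---+------------+--------
1  | transfer   | 1318.31
2  | refund     | 1057.6 
4  | payment    | 4785.94
6  | transfer   | 2696.8 
7  | deposit    | 2209.51
8  | withdrawal | 1599.02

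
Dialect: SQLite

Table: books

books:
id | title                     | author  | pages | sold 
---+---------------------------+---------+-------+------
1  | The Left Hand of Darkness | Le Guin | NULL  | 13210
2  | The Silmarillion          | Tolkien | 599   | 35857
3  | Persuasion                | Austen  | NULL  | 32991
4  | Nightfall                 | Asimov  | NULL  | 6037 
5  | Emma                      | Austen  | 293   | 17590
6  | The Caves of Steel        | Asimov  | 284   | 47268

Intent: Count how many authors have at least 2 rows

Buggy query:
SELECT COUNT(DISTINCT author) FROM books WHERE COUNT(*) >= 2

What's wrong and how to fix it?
Bug: COUNT(*) cannot appear in WHERE; the per-group count doesn't exist yet

Fix: Use a subquery that GROUPs and filters with HAVING, then count its rows

Corrected query:
SELECT COUNT(*) FROM (SELECT author FROM books GROUP BY author HAVING COUNT(*) >= 2)

Result:
COUNT(*)
--------
2       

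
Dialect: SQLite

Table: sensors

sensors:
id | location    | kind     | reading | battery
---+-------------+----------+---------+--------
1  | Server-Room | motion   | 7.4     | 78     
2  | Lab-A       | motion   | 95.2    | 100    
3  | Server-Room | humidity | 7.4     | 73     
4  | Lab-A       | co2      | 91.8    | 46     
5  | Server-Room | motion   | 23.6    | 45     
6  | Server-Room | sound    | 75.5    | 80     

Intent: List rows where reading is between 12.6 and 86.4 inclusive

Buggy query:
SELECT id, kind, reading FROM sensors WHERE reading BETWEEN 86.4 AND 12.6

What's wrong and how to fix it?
Bug: BETWEEN expects the lower bound first; with 86.4 AND 12.6 the range is empty

Fix: Write BETWEEN 12.6 AND 86.4

Corrected query:
SELECT id, kind, reading FROM sensors WHERE reading BETWEEN 12.6 AND 86.4

Result:
id | kind   | reading
---+--------+--------
5  | motion | 23.6   
6  | sound  | 75.5   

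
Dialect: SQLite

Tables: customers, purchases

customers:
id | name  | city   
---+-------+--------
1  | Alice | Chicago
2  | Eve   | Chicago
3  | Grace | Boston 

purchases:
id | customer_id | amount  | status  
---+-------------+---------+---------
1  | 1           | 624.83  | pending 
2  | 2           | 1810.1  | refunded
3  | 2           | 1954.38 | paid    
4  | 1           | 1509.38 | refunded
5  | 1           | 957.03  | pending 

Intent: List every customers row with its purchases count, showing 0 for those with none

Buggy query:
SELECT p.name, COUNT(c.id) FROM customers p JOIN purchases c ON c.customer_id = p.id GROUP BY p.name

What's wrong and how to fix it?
Bug: INNER JOIN drops customers rows that have no matching purchases rows

Fix: Use LEFT JOIN so parents without children still appear (COUNT(c.id) gives 0)

Corrected query:
SELECT p.name, COUNT(c.id) FROM customers p LEFT JOIN purchases c ON c.customer_id = p.id GROUP BY p.name

Result:
name  | COUNT(c.id)
------+------------
Alice | 3          
Eve   | 2          
Grace | 0          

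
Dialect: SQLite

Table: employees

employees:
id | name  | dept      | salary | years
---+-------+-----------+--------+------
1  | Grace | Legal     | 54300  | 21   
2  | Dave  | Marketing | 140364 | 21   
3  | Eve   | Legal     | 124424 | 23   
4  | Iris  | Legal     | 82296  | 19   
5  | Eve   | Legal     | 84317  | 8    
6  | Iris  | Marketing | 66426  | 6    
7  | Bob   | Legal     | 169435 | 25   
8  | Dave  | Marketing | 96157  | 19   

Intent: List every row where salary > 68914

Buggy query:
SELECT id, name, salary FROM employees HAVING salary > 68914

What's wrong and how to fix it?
Bug: HAVING filters the output of aggregation, but this query has no GROUP BY and no aggregate functions, so SQLite rejects it (HAVING clause on a non-aggregate query); the condition here is per row

Fix: Replace HAVING with WHERE since the condition applies to individual rows

Corrected query:
SELECT id, name, salary FROM employees WHERE salary > 68914

Result:
id | name | salary
---+------+-------
2  | Dave | 140364
3  | Eve  | 124424
4  | Iris | 82296 
5  | Eve  | 84317 
7  | Bob  | 169435
8  | Dave | 96157 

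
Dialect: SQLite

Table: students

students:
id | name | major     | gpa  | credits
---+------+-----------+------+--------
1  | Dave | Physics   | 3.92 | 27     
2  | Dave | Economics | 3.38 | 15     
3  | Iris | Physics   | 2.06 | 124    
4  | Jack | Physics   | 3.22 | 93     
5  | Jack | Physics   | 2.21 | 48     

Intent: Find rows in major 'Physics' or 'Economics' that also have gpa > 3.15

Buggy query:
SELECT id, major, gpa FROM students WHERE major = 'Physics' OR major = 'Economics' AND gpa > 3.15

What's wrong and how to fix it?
Bug: Without parentheses, AND is evaluated before OR, so the gpa filter only applies to the 'Economics' branch

Fix: Add parentheses around the OR so the AND applies to both alternatives

Corrected query:
SELECT id, major, gpa FROM students WHERE (major = 'Physics' OR major = 'Economics') AND gpa > 3.15

Result:
id | major     | gpa 
---+-----------+-----
1  | Physics   | 3.92
2  | Economics | 3.38
4  | Physics   | 3.22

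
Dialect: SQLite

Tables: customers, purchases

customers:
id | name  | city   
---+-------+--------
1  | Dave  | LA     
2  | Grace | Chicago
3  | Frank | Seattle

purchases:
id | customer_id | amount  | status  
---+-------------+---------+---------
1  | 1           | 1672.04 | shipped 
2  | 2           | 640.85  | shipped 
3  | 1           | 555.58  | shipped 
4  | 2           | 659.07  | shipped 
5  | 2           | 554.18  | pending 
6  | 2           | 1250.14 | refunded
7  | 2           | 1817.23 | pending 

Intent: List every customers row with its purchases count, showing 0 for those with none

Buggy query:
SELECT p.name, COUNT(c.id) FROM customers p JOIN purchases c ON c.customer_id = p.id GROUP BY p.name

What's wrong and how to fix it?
Bug: An inner join excludes parents with zero children

Fix: Use LEFT JOIN so parents without children still appear (COUNT(c.id) gives 0)

Corrected query:
SELECT p.name, COUNT(c.id) FROM customers p LEFT JOIN purchases c ON c.customer_id = p.id GROUP BY p.name

Result:
name  | COUNT(c.id)
------+------------
Dave  | 2          
Frank | 0          
Grace | 5          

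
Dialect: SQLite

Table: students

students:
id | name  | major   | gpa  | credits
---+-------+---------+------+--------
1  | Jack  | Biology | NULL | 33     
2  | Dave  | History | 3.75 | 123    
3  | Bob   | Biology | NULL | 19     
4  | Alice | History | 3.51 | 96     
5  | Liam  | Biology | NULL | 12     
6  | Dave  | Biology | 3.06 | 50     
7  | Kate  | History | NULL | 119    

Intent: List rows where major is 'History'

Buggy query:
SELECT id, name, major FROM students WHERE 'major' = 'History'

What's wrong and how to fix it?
Bug: 'major' in single quotes is a string literal, not the column; the comparison is literal-vs-literal and never true

Fix: Reference the column as major without single quotes

Corrected query:
SELECT id, name, major FROM students WHERE major = 'History'

Result:
id | name  | major  
---+-------+--------
2  | Dave  | History
4  | Alice | History
7  | Kate  | History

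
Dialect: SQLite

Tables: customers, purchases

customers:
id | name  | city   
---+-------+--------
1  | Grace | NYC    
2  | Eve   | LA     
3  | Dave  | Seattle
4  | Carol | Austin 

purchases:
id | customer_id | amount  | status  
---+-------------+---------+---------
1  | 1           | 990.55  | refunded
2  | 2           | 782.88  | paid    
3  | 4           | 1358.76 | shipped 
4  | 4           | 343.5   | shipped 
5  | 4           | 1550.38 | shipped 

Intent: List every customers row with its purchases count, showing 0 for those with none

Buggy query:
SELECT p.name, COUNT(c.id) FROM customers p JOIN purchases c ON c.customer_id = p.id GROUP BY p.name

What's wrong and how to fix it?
Bug: An inner join excludes parents with zero children

Fix: Use LEFT JOIN so parents without children still appear (COUNT(c.id) gives 0)

Corrected query:
SELECT p.name, COUNT(c.id) FROM customers p LEFT JOIN purchases c ON c.customer_id = p.id GROUP BY p.name

Result:
name  | COUNT(c.id)
------+------------
Carol | 3          
Dave  | 0          
Eve   | 1          
Grace | 1          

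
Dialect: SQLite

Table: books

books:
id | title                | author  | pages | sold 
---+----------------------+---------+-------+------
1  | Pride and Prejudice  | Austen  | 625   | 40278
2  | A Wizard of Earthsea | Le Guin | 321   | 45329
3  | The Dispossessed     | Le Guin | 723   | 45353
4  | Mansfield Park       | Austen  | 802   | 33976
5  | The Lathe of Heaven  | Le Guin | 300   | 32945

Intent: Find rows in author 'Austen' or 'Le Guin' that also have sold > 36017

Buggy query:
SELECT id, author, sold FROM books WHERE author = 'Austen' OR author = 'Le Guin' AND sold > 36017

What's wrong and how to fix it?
Bug: AND binds tighter than OR, so this parses as author = 'Austen' OR (author = 'Le Guin' AND sold > 36017)

Fix: Group the OR with parentheses (or use IN), then AND the threshold

Corrected query:
SELECT id, author, sold FROM books WHERE (author = 'Austen' OR author = 'Le Guin') AND sold > 36017

Result:
id | author  | sold 
---+---------+------
1  | Austen  | 40278
2  | Le Guin | 45329
3  | Le Guin | 45353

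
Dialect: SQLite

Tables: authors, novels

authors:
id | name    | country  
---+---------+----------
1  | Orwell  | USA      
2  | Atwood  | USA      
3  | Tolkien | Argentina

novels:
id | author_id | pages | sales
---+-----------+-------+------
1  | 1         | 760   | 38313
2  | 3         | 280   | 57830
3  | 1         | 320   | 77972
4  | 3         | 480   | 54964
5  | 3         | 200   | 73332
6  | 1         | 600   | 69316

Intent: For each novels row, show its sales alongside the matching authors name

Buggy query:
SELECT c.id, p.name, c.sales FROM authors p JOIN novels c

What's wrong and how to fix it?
Bug: Missing join condition: each novels row is matched to all authors rows instead of just its own

Fix: Add ON c.author_id = p.id to the JOIN

Corrected query:
SELECT c.id, p.name, c.sales FROM authors p JOIN novels c ON c.author_id = p.id

Result:
id | name    | sales
---+---------+------
1  | Orwell  | 38313
2  | Tolkien | 57830
3  | Orwell  | 77972
4  | Tolkien | 54964
5  | Tolkien | 73332
6  | Orwell  | 69316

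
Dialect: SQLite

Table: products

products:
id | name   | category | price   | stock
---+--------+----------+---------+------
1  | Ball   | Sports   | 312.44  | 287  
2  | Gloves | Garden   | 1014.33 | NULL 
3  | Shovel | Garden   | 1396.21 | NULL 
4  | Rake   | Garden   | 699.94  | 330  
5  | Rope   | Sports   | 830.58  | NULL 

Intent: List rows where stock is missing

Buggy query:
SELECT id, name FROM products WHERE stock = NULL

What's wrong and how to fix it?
Bug: '= NULL' is always unknown in SQL three-valued logic, so no rows match

Fix: Use IS NULL to test for NULL

Corrected query:
SELECT id, name FROM products WHERE stock IS NULL

Result:
id | name  
---+-------
2  | Gloves
3  | Shovel
5  | Rope  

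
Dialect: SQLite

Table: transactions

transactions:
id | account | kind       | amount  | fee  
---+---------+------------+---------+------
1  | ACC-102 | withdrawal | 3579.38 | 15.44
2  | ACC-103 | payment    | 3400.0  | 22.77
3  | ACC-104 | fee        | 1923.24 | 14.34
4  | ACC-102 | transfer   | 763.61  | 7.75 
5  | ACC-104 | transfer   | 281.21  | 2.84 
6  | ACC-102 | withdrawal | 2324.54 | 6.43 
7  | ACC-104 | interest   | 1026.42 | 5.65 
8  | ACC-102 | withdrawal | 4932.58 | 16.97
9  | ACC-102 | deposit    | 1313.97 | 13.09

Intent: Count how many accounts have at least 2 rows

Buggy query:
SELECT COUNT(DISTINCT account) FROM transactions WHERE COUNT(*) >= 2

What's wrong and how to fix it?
Bug: WHERE filters individual rows, not groups, so a group-level COUNT is invalid there

Fix: Group first with HAVING COUNT(*) >= 2, then COUNT the resulting groups

Corrected query:
SELECT COUNT(*) FROM (SELECT account FROM transactions GROUP BY account HAVING COUNT(*) >= 2)

Result:
COUNT(*)
--------
2       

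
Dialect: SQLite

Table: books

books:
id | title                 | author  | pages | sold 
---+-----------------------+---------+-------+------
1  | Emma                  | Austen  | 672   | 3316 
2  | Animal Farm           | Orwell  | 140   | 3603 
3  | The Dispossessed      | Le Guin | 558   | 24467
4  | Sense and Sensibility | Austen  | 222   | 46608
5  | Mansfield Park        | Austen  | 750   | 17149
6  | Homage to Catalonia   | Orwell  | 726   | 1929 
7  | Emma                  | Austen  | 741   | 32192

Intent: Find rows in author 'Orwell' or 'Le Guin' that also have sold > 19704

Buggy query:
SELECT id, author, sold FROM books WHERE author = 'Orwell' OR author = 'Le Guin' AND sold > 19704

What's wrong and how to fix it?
Bug: AND binds tighter than OR, so this parses as author = 'Orwell' OR (author = 'Le Guin' AND sold > 19704)

Fix: Group the OR with parentheses (or use IN), then AND the threshold

Corrected query:
SELECT id, author, sold FROM books WHERE (author = 'Orwell' OR author = 'Le Guin') AND sold > 19704

Result:
id | author  | sold 
---+---------+------
3  | Le Guin | 24467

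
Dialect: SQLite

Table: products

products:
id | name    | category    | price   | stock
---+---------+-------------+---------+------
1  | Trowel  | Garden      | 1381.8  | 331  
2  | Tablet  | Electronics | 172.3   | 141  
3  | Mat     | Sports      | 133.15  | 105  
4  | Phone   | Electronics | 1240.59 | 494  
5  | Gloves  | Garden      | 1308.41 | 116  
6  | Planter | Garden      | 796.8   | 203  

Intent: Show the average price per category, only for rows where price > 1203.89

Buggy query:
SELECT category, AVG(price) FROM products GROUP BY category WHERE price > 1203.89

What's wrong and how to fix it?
Bug: Row-level WHERE must come before GROUP BY in the clause order

Fix: Move the WHERE clause before GROUP BY

Corrected query:
SELECT category, AVG(price) FROM products WHERE price > 1203.89 GROUP BY category

Result:
category    | AVG(price)
------------+-----------
Electronics | 1240.59   
Garden      | 1345.105  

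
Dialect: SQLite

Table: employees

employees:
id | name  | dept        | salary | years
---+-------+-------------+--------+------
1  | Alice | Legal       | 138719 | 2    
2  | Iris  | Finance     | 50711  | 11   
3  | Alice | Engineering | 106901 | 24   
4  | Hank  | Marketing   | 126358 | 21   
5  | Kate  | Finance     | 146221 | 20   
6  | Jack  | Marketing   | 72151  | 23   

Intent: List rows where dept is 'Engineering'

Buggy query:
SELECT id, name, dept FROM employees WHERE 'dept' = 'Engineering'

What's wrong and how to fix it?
Bug: 'dept' in single quotes is a string literal, not the column; the comparison is literal-vs-literal and never true

Fix: Reference the column as dept without single quotes

Corrected query:
SELECT id, name, dept FROM employees WHERE dept = 'Engineering'

Result:
id | name  | dept       
---+-------+------------
3  | Alice | Engineering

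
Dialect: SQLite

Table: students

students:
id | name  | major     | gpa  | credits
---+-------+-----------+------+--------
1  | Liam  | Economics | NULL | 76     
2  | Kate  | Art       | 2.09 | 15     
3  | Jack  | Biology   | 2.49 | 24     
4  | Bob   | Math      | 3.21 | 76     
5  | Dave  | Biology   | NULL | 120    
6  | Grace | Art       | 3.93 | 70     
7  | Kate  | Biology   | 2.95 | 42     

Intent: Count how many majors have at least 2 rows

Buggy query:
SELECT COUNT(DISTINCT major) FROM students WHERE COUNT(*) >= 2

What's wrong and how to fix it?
Bug: COUNT(*) cannot appear in WHERE; the per-group count doesn't exist yet

Fix: Group first with HAVING COUNT(*) >= 2, then COUNT the resulting groups

Corrected query:
SELECT COUNT(*) FROM (SELECT major FROM students GROUP BY major HAVING COUNT(*) >= 2)

Result:
COUNT(*)
--------
2       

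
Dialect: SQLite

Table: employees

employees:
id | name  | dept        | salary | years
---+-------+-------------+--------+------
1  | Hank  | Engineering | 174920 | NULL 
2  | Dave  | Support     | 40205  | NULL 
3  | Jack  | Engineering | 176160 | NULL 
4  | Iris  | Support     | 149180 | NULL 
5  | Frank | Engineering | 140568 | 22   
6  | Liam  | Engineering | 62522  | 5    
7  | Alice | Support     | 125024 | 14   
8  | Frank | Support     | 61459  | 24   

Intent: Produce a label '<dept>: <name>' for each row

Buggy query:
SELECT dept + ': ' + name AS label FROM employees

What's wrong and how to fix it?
Bug: SQLite uses || for string concatenation; + coerces text to numbers (yielding 0)

Fix: Replace + with || to concatenate text

Corrected query:
SELECT dept || ': ' || name AS label FROM employees

Result:
label             
------------------
Engineering: Hank 
Support: Dave     
Engineering: Jack 
Support: Iris     
Engineering: Frank
Engineering: Liam 
Support: Alice    
Support: Frank    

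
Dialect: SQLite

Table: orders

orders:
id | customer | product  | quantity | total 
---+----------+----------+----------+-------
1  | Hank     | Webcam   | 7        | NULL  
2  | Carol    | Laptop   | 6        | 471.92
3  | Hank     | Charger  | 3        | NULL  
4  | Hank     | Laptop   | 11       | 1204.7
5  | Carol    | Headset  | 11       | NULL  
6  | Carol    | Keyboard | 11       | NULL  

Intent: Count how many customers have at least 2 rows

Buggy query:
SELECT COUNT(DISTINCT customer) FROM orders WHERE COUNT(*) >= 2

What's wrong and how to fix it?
Bug: WHERE filters individual rows, not groups, so a group-level COUNT is invalid there

Fix: Use a subquery that GROUPs and filters with HAVING, then count its rows

Corrected query:
SELECT COUNT(*) FROM (SELECT customer FROM orders GROUP BY customer HAVING COUNT(*) >= 2)

Result:
COUNT(*)
--------
2       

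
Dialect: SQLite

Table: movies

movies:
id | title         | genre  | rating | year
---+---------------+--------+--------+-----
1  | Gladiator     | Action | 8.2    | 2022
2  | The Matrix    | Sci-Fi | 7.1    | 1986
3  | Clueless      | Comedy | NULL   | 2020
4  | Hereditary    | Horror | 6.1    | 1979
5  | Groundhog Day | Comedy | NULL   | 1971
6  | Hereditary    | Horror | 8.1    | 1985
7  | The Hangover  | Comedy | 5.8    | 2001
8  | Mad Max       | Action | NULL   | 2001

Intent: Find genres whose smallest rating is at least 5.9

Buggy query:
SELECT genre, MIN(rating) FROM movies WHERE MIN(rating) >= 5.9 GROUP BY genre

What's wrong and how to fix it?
Bug: Aggregates like MIN are computed per group after WHERE runs

Fix: Use HAVING for the per-group MIN condition

Corrected query:
SELECT genre, MIN(rating) FROM movies GROUP BY genre HAVING MIN(rating) >= 5.9

Result:
genre  | MIN(rating)
-------+------------
Action | 8.2        
Horror | 6.1        
Sci-Fi | 7.1        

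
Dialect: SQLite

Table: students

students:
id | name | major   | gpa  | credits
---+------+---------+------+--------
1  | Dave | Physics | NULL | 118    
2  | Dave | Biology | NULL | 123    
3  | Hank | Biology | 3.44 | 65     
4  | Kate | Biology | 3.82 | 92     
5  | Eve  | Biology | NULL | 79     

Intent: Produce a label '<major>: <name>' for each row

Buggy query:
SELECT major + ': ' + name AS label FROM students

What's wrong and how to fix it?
Bug: '+' is numeric addition; on text columns SQLite converts them to 0 instead of concatenating

Fix: Replace + with || to concatenate text

Corrected query:
SELECT major || ': ' || name AS label FROM students

Result:
label        
-------------
Physics: Dave
Biology: Dave
Biology: Hank
Biology: Kate
Biology: Eve 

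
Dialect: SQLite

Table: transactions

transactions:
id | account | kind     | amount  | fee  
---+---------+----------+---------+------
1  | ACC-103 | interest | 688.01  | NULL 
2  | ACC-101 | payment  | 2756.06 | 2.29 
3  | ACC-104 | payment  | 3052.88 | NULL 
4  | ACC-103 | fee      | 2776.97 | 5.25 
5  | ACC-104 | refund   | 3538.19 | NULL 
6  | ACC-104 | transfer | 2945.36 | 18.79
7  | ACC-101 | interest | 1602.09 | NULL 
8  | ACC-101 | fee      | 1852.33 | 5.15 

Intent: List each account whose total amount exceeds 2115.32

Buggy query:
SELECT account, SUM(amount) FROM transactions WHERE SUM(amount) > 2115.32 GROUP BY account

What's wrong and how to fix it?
Bug: Aggregate functions cannot appear in a WHERE clause

Fix: Use HAVING (which filters groups after aggregation) instead of WHERE

Corrected query:
SELECT account, SUM(amount) FROM transactions GROUP BY account HAVING SUM(amount) > 2115.32

Result:
account | SUM(amount)
--------+------------
ACC-101 | 6210.48    
ACC-103 | 3464.98    
ACC-104 | 9536.43    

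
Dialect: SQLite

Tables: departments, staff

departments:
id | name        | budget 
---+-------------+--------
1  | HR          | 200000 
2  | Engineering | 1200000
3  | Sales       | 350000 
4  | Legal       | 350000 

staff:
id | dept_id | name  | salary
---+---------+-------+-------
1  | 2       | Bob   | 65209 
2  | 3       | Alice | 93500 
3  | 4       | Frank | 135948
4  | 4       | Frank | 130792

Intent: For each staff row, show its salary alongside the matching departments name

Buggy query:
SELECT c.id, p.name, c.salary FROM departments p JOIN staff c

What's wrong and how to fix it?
Bug: Missing join condition: each staff row is matched to all departments rows instead of just its own

Fix: Add ON c.dept_id = p.id to the JOIN

Corrected query:
SELECT c.id, p.name, c.salary FROM departments p JOIN staff c ON c.dept_id = p.id

Result:
id | name        | salary
---+-------------+-------
1  | Engineering | 65209 
2  | Sales       | 93500 
3  | Legal       | 135948
4  | Legal       | 130792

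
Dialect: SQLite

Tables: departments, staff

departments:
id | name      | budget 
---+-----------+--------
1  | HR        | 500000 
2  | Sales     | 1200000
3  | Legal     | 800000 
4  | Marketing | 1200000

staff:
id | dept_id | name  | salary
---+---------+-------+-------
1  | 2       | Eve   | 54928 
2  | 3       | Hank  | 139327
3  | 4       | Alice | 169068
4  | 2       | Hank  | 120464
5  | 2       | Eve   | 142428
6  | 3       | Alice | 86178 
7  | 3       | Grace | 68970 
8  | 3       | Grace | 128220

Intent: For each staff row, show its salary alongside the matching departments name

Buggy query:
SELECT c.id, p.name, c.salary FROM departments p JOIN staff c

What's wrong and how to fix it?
Bug: Missing join condition: each staff row is matched to all departments rows instead of just its own

Fix: Specify the join condition linking the foreign key to the parent id

Corrected query:
SELECT c.id, p.name, c.salary FROM departments p JOIN staff c ON c.dept_id = p.id

Result:
id | name      | salary
---+-----------+-------
1  | Sales     | 54928 
2  | Legal     | 139327
3  | Marketing | 169068
4  | Sales     | 120464
5  | Sales     | 142428
6  | Legal     | 86178 
7  | Legal     | 68970 
8  | Legal     | 128220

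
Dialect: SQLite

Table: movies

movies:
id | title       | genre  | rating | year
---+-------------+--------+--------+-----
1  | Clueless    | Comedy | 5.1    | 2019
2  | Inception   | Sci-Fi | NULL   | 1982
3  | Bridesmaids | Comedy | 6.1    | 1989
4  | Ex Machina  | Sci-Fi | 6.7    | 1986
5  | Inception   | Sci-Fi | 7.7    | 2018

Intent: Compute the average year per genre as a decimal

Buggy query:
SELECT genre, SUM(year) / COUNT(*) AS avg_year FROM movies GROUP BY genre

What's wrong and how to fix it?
Bug: SUM(year) and COUNT(*) are both integers; the division truncates the fractional part

Fix: Cast one side to REAL so the division keeps the fractional part

Corrected query:
SELECT genre, SUM(year) * 1.0 / COUNT(*) AS avg_year FROM movies GROUP BY genre

Result:
genre  | avg_year   
-------+------------
Comedy | 2004       
Sci-Fi | 1995.333333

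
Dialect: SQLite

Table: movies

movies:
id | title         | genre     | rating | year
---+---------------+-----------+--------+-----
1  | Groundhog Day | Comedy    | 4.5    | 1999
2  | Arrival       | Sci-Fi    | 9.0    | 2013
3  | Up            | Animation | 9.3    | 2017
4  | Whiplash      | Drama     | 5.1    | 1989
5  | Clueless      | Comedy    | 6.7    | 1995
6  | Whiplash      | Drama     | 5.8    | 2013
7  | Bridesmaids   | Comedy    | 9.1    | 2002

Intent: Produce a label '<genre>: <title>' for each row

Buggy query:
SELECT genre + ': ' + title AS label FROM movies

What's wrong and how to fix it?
Bug: '+' is numeric addition; on text columns SQLite converts them to 0 instead of concatenating

Fix: Use the || operator for string concatenation

Corrected query:
SELECT genre || ': ' || title AS label FROM movies

Result:
label                
---------------------
Comedy: Groundhog Day
Sci-Fi: Arrival      
Animation: Up        
Drama: Whiplash      
Comedy: Clueless     
Drama: Whiplash      
Comedy: Bridesmaids  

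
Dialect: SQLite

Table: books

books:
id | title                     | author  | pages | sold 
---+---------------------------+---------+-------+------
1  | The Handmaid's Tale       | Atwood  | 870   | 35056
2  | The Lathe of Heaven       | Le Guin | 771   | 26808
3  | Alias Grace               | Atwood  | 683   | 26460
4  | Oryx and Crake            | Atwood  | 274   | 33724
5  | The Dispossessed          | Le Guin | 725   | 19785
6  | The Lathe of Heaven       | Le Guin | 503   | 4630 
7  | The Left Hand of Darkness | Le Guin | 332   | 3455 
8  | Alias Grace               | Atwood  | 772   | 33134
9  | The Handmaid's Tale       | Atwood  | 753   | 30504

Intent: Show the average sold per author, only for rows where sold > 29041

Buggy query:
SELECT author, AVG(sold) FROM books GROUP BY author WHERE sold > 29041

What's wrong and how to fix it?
Bug: WHERE cannot follow GROUP BY

Fix: Place WHERE between FROM and GROUP BY

Corrected query:
SELECT author, AVG(sold) FROM books WHERE sold > 29041 GROUP BY author

Result:
author | AVG(sold)
-------+----------
Atwood | 33104.5  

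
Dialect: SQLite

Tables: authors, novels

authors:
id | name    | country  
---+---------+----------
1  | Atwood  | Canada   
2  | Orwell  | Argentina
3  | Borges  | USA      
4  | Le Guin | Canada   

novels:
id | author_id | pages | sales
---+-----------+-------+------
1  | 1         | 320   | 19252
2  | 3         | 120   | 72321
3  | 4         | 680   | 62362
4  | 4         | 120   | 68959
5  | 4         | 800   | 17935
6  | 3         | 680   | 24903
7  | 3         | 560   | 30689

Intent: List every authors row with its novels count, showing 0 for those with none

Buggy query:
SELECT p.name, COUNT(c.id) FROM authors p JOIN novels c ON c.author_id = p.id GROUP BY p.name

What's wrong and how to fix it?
Bug: An inner join excludes parents with zero children

Fix: Use LEFT JOIN so parents without children still appear (COUNT(c.id) gives 0)

Corrected query:
SELECT p.name, COUNT(c.id) FROM authors p LEFT JOIN novels c ON c.author_id = p.id GROUP BY p.name

Result:
name    | COUNT(c.id)
--------+------------
Atwood  | 1          
Borges  | 3          
Le Guin | 3          
Orwell  | 0          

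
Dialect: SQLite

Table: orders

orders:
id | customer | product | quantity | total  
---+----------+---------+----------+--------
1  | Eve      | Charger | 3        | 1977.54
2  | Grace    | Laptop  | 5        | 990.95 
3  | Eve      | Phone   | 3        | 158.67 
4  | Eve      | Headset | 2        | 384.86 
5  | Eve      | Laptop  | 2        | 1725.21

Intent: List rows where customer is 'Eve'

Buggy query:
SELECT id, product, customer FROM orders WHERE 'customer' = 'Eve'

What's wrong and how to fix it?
Bug: Single quotes denote string literals in SQL; the column name is being compared as a constant string

Fix: Remove the quotes around the column name (or use double quotes for an identifier)

Corrected query:
SELECT id, product, customer FROM orders WHERE customer = 'Eve'

Result:
id | product | customer
---+---------+---------
1  | Charger | Eve     
3  | Phone   | Eve     
4  | Headset | Eve     
5  | Laptop  | Eve     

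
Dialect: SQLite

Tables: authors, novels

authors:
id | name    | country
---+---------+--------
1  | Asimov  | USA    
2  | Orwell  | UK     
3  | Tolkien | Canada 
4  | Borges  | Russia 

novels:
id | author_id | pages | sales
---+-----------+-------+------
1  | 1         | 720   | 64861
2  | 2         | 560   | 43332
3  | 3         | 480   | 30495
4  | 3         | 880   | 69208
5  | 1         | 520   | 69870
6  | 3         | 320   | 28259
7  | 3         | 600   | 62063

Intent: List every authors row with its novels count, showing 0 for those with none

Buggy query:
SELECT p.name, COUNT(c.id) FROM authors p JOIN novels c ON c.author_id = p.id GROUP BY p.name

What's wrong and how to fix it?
Bug: INNER JOIN drops authors rows that have no matching novels rows

Fix: Switch to LEFT JOIN to retain unmatched parent rows

Corrected query:
SELECT p.name, COUNT(c.id) FROM authors p LEFT JOIN novels c ON c.author_id = p.id GROUP BY p.name

Result:
name    | COUNT(c.id)
--------+------------
Asimov  | 2          
Borges  | 0          
Orwell  | 1          
Tolkien | 4          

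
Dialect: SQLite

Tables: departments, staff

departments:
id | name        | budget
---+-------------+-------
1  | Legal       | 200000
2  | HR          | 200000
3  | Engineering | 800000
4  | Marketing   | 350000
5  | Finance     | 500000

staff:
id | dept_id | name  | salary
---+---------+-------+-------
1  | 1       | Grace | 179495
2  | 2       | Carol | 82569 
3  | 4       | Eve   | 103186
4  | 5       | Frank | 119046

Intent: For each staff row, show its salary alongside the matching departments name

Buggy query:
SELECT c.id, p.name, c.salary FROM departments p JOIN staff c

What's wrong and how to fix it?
Bug: JOIN with no ON clause produces a cartesian product; every staff row pairs with every departments row

Fix: Add ON c.dept_id = p.id to the JOIN

Corrected query:
SELECT c.id, p.name, c.salary FROM departments p JOIN staff c ON c.dept_id = p.id

Result:
id | name      | salary
---+-----------+-------
1  | Legal     | 179495
2  | HR        | 82569 
3  | Marketing | 103186
4  | Finance   | 119046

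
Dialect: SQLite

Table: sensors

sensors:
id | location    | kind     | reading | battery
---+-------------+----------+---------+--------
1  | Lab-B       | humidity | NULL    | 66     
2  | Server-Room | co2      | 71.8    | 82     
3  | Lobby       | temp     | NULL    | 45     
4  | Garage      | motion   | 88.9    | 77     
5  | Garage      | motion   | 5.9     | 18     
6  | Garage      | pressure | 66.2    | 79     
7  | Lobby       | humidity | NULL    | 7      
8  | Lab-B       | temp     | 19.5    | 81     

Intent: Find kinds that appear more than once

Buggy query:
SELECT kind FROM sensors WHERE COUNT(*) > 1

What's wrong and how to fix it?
Bug: COUNT(*) is an aggregate and cannot be used in WHERE

Fix: Group first, then use HAVING for the count condition

Corrected query:
SELECT kind FROM sensors GROUP BY kind HAVING COUNT(*) > 1

Result:
kind    
--------
humidity
motion  
temp    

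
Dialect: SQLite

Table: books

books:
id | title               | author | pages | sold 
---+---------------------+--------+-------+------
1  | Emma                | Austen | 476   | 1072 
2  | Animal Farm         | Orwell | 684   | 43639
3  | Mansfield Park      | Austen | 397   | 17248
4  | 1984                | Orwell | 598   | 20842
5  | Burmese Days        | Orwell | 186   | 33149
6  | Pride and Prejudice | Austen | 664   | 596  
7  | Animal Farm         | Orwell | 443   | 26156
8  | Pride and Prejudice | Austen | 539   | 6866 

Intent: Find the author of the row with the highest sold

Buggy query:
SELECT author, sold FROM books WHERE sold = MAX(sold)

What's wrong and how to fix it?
Bug: MAX(sold) is an aggregate and cannot be used directly in WHERE

Fix: Use a subquery: WHERE sold = (SELECT MAX(sold) FROM books)

Corrected query:
SELECT author, sold FROM books WHERE sold = (SELECT MAX(sold) FROM books)

Result:
author | sold 
-------+------
Orwell | 43639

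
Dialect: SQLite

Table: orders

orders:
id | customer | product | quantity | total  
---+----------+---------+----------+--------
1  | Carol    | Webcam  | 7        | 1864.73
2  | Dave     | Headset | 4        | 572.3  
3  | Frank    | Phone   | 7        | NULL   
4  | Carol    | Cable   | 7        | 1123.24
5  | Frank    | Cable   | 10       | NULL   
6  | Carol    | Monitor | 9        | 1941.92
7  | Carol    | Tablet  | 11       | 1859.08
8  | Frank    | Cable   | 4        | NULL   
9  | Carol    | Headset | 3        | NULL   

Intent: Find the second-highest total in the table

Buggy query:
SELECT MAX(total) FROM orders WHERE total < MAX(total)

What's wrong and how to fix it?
Bug: MAX(total) on the right of the comparison is an aggregate-in-WHERE error

Fix: Put the inner MAX in a scalar subquery

Corrected query:
SELECT MAX(total) FROM orders WHERE total < (SELECT MAX(total) FROM orders)

Result:
MAX(total)
----------
1864.73   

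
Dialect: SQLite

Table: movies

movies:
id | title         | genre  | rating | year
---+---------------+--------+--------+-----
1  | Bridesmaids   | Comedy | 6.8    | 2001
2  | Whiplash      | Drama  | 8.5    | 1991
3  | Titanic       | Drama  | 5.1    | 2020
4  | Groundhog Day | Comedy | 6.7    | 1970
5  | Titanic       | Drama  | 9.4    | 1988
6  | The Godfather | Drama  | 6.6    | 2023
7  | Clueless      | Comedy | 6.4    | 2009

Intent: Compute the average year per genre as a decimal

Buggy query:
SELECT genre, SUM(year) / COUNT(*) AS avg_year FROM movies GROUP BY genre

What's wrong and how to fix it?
Bug: Both operands are integers, so '/' performs integer division and truncates

Fix: Multiply by 1.0 (or CAST to REAL) to force floating-point division

Corrected query:
SELECT genre, SUM(year) * 1.0 / COUNT(*) AS avg_year FROM movies GROUP BY genre

Result:
genre  | avg_year   
-------+------------
Comedy | 1993.333333
Drama  | 2005.5     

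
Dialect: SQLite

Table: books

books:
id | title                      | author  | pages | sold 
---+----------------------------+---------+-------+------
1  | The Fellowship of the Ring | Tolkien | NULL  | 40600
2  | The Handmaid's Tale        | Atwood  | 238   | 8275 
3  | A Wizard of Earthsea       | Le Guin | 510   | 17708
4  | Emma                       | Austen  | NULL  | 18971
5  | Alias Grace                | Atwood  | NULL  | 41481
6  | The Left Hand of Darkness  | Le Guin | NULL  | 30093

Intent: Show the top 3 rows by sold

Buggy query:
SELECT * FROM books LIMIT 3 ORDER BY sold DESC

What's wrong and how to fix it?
Bug: ORDER BY cannot follow LIMIT; LIMIT is the final clause

Fix: Swap the clauses: ORDER BY first, then LIMIT

Corrected query:
SELECT * FROM books ORDER BY sold DESC LIMIT 3

Result:
id | title                      | author  | pages | sold 
---+----------------------------+---------+-------+------
5  | Alias Grace                | Atwood  | NULL  | 41481
1  | The Fellowship of the Ring | Tolkien | NULL  | 40600
6  | The Left Hand of Darkness  | Le Guin | NULL  | 30093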